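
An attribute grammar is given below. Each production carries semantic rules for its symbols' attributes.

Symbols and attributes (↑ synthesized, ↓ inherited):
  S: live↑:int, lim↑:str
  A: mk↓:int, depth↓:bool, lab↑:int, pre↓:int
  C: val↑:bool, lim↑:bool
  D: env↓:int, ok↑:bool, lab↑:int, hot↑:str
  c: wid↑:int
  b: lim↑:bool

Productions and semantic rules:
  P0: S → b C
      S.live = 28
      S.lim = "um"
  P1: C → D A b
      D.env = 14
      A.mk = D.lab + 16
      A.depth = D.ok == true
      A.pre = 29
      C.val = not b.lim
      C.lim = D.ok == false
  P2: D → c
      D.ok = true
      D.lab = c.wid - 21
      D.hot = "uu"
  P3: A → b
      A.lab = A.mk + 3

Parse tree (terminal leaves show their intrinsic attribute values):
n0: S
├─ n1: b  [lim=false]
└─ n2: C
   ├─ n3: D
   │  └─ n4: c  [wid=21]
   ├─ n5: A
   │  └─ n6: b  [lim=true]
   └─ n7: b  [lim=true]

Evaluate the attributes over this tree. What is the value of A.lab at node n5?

1. n1.lim = false  [terminal]
2. n3.env = 14  [14]
3. n4.wid = 21  [terminal]
4. n3.ok = true  [true]
5. n3.lab = 0  [c.wid - 21]
6. n3.hot = "uu"  ["uu"]
7. n5.mk = 16  [D.lab + 16]
8. n5.depth = true  [D.ok == true]
9. n5.pre = 29  [29]
10. n6.lim = true  [terminal]
11. n5.lab = 19  [A.mk + 3]
12. n7.lim = true  [terminal]
13. n2.val = false  [not b.lim]
14. n2.lim = false  [D.ok == false]
15. n0.live = 28  [28]
16. n0.lim = "um"  ["um"]

19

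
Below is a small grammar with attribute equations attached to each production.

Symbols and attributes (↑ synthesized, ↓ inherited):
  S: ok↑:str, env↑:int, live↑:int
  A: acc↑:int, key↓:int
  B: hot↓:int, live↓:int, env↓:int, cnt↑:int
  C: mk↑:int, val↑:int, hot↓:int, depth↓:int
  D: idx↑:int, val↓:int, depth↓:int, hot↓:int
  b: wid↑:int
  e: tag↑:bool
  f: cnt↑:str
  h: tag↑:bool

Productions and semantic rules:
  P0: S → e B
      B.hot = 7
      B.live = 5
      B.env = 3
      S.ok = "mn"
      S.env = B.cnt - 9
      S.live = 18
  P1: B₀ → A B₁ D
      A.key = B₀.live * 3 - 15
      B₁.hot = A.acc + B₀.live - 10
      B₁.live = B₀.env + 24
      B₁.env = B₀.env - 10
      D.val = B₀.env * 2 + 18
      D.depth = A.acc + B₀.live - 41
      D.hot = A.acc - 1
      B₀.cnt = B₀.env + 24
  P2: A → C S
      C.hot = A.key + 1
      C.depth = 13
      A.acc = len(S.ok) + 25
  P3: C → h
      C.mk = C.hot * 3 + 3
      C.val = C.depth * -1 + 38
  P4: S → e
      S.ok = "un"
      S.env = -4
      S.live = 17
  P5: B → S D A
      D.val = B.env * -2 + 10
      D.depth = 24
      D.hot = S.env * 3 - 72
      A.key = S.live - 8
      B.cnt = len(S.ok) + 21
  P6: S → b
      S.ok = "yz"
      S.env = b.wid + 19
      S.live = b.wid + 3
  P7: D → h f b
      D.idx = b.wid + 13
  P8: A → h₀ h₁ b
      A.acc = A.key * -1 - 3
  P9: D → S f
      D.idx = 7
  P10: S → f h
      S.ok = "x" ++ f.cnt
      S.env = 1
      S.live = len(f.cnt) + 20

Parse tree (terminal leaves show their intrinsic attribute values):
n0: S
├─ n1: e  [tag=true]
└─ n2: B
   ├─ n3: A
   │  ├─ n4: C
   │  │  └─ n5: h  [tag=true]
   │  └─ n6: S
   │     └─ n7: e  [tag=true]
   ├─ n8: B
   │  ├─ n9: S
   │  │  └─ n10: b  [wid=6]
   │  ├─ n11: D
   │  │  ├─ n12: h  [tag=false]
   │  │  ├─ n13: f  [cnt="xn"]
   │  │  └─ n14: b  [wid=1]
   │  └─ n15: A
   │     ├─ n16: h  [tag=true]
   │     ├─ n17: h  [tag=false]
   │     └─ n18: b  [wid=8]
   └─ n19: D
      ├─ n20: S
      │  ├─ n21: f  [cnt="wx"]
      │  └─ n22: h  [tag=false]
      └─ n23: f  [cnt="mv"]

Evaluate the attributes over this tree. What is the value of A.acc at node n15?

-4

1. n1.tag = true  [terminal]
2. n2.hot = 7  [7]
3. n2.live = 5  [5]
4. n2.env = 3  [3]
5. n3.key = 0  [B₀.live * 3 - 15]
6. n4.hot = 1  [A.key + 1]
7. n4.depth = 13  [13]
8. n5.tag = true  [terminal]
9. n4.mk = 6  [C.hot * 3 + 3]
10. n4.val = 25  [C.depth * -1 + 38]
11. n7.tag = true  [terminal]
12. n6.ok = "un"  ["un"]
13. n6.env = -4  [-4]
14. n6.live = 17  [17]
15. n3.acc = 27  [len(S.ok) + 25]
16. n8.hot = 22  [A.acc + B₀.live - 10]
17. n8.live = 27  [B₀.env + 24]
18. n8.env = -7  [B₀.env - 10]
19. n10.wid = 6  [terminal]
20. n9.ok = "yz"  ["yz"]
21. n9.env = 25  [b.wid + 19]
22. n9.live = 9  [b.wid + 3]
23. n11.val = 24  [B.env * -2 + 10]
24. n11.depth = 24  [24]
25. n11.hot = 3  [S.env * 3 - 72]
26. n12.tag = false  [terminal]
27. n13.cnt = "xn"  [terminal]
28. n14.wid = 1  [terminal]
29. n11.idx = 14  [b.wid + 13]
30. n15.key = 1  [S.live - 8]
31. n16.tag = true  [terminal]
32. n17.tag = false  [terminal]
33. n18.wid = 8  [terminal]
34. n15.acc = -4  [A.key * -1 - 3]
35. n8.cnt = 23  [len(S.ok) + 21]
36. n19.val = 24  [B₀.env * 2 + 18]
37. n19.depth = -9  [A.acc + B₀.live - 41]
38. n19.hot = 26  [A.acc - 1]
39. n21.cnt = "wx"  [terminal]
40. n22.tag = false  [terminal]
41. n20.ok = "xwx"  ["x" ++ f.cnt]
42. n20.env = 1  [1]
43. n20.live = 22  [len(f.cnt) + 20]
44. n23.cnt = "mv"  [terminal]
45. n19.idx = 7  [7]
46. n2.cnt = 27  [B₀.env + 24]
47. n0.ok = "mn"  ["mn"]
48. n0.env = 18  [B.cnt - 9]
49. n0.live = 18  [18]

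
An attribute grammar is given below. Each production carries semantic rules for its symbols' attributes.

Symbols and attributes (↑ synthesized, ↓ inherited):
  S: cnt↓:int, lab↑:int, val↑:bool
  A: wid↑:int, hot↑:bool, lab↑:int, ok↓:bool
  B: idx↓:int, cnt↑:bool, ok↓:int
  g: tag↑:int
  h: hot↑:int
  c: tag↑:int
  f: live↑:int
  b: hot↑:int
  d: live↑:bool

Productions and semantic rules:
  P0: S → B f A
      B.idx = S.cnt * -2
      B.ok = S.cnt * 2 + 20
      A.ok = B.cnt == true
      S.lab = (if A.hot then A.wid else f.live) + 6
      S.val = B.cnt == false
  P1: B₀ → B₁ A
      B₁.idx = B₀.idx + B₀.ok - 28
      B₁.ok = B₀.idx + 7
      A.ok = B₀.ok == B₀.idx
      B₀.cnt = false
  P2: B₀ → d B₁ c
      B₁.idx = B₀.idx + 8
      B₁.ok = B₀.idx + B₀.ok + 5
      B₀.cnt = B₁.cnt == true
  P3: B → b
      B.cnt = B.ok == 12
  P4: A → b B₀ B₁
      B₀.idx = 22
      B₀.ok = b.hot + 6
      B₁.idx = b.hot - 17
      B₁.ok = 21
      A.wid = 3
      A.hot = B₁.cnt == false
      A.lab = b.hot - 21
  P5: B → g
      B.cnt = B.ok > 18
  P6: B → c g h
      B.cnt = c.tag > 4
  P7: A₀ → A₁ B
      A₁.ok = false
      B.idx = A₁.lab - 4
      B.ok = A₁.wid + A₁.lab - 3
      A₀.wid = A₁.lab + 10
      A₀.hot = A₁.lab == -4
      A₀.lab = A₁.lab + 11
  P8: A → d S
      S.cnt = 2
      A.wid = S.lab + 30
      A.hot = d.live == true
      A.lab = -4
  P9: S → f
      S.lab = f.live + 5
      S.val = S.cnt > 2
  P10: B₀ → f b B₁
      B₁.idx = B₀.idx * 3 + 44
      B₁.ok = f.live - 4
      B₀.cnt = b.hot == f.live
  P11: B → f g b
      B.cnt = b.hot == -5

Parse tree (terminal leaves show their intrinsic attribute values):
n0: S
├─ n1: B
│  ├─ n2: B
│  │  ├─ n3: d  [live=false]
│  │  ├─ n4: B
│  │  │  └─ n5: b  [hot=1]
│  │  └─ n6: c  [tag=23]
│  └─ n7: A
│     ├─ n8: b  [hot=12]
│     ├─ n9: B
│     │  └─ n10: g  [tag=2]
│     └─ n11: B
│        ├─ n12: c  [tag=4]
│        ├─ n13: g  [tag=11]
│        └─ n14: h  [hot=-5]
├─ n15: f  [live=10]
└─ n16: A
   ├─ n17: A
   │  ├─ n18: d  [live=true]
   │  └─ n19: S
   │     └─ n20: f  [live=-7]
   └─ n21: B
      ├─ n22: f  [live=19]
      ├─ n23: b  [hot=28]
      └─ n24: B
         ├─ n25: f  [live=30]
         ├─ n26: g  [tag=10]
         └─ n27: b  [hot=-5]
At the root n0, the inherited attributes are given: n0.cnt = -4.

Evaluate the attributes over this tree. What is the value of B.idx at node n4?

0

1. n0.cnt = -4  [given at root]
2. n1.idx = 8  [S.cnt * -2]
3. n1.ok = 12  [S.cnt * 2 + 20]
4. n2.idx = -8  [B₀.idx + B₀.ok - 28]
5. n2.ok = 15  [B₀.idx + 7]
6. n3.live = false  [terminal]
7. n4.idx = 0  [B₀.idx + 8]
8. n4.ok = 12  [B₀.idx + B₀.ok + 5]
9. n5.hot = 1  [terminal]
10. n4.cnt = true  [B.ok == 12]
11. n6.tag = 23  [terminal]
12. n2.cnt = true  [B₁.cnt == true]
13. n7.ok = false  [B₀.ok == B₀.idx]
14. n8.hot = 12  [terminal]
15. n9.idx = 22  [22]
16. n9.ok = 18  [b.hot + 6]
17. n10.tag = 2  [terminal]
18. n9.cnt = false  [B.ok > 18]
19. n11.idx = -5  [b.hot - 17]
20. n11.ok = 21  [21]
21. n12.tag = 4  [terminal]
22. n13.tag = 11  [terminal]
23. n14.hot = -5  [terminal]
24. n11.cnt = false  [c.tag > 4]
25. n7.wid = 3  [3]
26. n7.hot = true  [B₁.cnt == false]
27. n7.lab = -9  [b.hot - 21]
28. n1.cnt = false  [false]
29. n15.live = 10  [terminal]
30. n16.ok = false  [B.cnt == true]
31. n17.ok = false  [false]
32. n18.live = true  [terminal]
33. n19.cnt = 2  [2]
34. n20.live = -7  [terminal]
35. n19.lab = -2  [f.live + 5]
36. n19.val = false  [S.cnt > 2]
37. n17.wid = 28  [S.lab + 30]
38. n17.hot = true  [d.live == true]
39. n17.lab = -4  [-4]
40. n21.idx = -8  [A₁.lab - 4]
41. n21.ok = 21  [A₁.wid + A₁.lab - 3]
42. n22.live = 19  [terminal]
43. n23.hot = 28  [terminal]
44. n24.idx = 20  [B₀.idx * 3 + 44]
45. n24.ok = 15  [f.live - 4]
46. n25.live = 30  [terminal]
47. n26.tag = 10  [terminal]
48. n27.hot = -5  [terminal]
49. n24.cnt = true  [b.hot == -5]
50. n21.cnt = false  [b.hot == f.live]
51. n16.wid = 6  [A₁.lab + 10]
52. n16.hot = true  [A₁.lab == -4]
53. n16.lab = 7  [A₁.lab + 11]
54. n0.lab = 12  [(if A.hot then A.wid else f.live) + 6]
55. n0.val = true  [B.cnt == false]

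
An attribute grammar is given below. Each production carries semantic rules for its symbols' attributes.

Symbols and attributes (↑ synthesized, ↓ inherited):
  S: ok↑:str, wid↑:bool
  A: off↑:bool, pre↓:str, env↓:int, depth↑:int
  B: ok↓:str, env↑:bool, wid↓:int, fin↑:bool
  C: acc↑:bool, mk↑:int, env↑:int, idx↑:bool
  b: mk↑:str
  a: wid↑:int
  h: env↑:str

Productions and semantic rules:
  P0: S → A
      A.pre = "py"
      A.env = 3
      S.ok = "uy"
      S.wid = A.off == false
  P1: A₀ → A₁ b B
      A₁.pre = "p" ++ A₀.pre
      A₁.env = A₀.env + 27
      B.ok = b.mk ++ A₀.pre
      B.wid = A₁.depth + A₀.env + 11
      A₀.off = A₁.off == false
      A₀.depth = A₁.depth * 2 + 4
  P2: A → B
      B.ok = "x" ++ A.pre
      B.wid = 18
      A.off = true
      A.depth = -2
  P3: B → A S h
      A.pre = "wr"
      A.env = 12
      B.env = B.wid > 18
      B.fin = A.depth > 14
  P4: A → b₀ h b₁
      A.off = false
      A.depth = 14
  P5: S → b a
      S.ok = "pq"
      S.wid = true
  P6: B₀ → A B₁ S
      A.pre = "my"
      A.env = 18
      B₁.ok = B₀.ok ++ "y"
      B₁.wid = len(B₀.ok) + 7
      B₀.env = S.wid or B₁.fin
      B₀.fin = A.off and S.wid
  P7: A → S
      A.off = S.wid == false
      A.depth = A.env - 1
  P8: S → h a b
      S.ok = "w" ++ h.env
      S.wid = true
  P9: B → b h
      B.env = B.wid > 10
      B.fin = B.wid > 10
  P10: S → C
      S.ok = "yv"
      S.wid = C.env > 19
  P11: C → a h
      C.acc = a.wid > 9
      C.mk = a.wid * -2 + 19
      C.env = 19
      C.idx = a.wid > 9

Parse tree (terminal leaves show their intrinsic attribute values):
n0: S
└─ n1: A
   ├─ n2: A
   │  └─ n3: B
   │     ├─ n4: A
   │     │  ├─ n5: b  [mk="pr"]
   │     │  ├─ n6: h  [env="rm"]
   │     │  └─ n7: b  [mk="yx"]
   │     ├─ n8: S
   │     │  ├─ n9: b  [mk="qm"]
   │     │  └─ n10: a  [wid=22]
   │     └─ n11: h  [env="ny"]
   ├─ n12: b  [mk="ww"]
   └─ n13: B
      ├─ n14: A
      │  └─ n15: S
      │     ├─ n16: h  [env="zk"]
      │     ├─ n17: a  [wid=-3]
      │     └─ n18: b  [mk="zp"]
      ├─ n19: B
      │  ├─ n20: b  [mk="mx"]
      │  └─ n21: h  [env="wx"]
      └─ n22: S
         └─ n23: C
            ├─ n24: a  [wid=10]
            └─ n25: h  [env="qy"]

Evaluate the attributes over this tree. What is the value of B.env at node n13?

true

1. n1.pre = "py"  ["py"]
2. n1.env = 3  [3]
3. n2.pre = "ppy"  ["p" ++ A₀.pre]
4. n2.env = 30  [A₀.env + 27]
5. n3.ok = "xppy"  ["x" ++ A.pre]
6. n3.wid = 18  [18]
7. n4.pre = "wr"  ["wr"]
8. n4.env = 12  [12]
9. n5.mk = "pr"  [terminal]
10. n6.env = "rm"  [terminal]
11. n7.mk = "yx"  [terminal]
12. n4.off = false  [false]
13. n4.depth = 14  [14]
14. n9.mk = "qm"  [terminal]
15. n10.wid = 22  [terminal]
16. n8.ok = "pq"  ["pq"]
17. n8.wid = true  [true]
18. n11.env = "ny"  [terminal]
19. n3.env = false  [B.wid > 18]
20. n3.fin = false  [A.depth > 14]
21. n2.off = true  [true]
22. n2.depth = -2  [-2]
23. n12.mk = "ww"  [terminal]
24. n13.ok = "wwpy"  [b.mk ++ A₀.pre]
25. n13.wid = 12  [A₁.depth + A₀.env + 11]
26. n14.pre = "my"  ["my"]
27. n14.env = 18  [18]
28. n16.env = "zk"  [terminal]
29. n17.wid = -3  [terminal]
30. n18.mk = "zp"  [terminal]
31. n15.ok = "wzk"  ["w" ++ h.env]
32. n15.wid = true  [true]
33. n14.off = false  [S.wid == false]
34. n14.depth = 17  [A.env - 1]
35. n19.ok = "wwpyy"  [B₀.ok ++ "y"]
36. n19.wid = 11  [len(B₀.ok) + 7]
37. n20.mk = "mx"  [terminal]
38. n21.env = "wx"  [terminal]
39. n19.env = true  [B.wid > 10]
40. n19.fin = true  [B.wid > 10]
41. n24.wid = 10  [terminal]
42. n25.env = "qy"  [terminal]
43. n23.acc = true  [a.wid > 9]
44. n23.mk = -1  [a.wid * -2 + 19]
45. n23.env = 19  [19]
46. n23.idx = true  [a.wid > 9]
47. n22.ok = "yv"  ["yv"]
48. n22.wid = false  [C.env > 19]
49. n13.env = true  [S.wid or B₁.fin]
50. n13.fin = false  [A.off and S.wid]
51. n1.off = false  [A₁.off == false]
52. n1.depth = 0  [A₁.depth * 2 + 4]
53. n0.ok = "uy"  ["uy"]
54. n0.wid = true  [A.off == false]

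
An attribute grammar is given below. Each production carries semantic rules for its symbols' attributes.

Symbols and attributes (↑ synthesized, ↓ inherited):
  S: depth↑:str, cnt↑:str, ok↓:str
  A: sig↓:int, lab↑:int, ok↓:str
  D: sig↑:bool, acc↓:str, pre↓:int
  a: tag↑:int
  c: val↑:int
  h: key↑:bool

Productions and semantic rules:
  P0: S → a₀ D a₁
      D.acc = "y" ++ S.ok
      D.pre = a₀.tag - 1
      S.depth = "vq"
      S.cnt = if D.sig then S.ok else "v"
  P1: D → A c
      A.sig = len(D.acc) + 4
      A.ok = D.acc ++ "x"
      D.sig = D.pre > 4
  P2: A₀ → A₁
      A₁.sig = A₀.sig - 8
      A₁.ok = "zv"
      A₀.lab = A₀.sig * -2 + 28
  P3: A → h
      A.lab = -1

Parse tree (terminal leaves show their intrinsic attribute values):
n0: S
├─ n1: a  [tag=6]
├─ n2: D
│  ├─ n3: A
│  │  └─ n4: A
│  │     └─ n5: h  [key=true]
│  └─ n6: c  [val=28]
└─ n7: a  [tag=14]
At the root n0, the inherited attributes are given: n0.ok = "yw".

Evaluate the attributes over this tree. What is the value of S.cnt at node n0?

"yw"

1. n0.ok = "yw"  [given at root]
2. n1.tag = 6  [terminal]
3. n2.acc = "yyw"  ["y" ++ S.ok]
4. n2.pre = 5  [a₀.tag - 1]
5. n3.sig = 7  [len(D.acc) + 4]
6. n3.ok = "yywx"  [D.acc ++ "x"]
7. n4.sig = -1  [A₀.sig - 8]
8. n4.ok = "zv"  ["zv"]
9. n5.key = true  [terminal]
10. n4.lab = -1  [-1]
11. n3.lab = 14  [A₀.sig * -2 + 28]
12. n6.val = 28  [terminal]
13. n2.sig = true  [D.pre > 4]
14. n7.tag = 14  [terminal]
15. n0.depth = "vq"  ["vq"]
16. n0.cnt = "yw"  [if D.sig then S.ok else "v"]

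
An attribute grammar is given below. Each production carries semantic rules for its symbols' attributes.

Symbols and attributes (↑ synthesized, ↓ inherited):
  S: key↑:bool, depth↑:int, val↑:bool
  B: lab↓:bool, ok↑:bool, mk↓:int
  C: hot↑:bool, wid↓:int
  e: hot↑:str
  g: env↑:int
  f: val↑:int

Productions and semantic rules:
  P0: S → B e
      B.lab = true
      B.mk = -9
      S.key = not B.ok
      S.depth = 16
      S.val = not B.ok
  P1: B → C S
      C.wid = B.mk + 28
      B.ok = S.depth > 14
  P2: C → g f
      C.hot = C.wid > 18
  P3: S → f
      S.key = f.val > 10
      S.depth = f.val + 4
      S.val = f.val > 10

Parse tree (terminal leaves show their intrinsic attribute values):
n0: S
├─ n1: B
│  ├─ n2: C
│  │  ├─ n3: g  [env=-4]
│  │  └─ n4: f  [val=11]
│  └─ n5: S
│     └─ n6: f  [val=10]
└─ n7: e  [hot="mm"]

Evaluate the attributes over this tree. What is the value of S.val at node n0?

1. n1.lab = true  [true]
2. n1.mk = -9  [-9]
3. n2.wid = 19  [B.mk + 28]
4. n3.env = -4  [terminal]
5. n4.val = 11  [terminal]
6. n2.hot = true  [C.wid > 18]
7. n6.val = 10  [terminal]
8. n5.key = false  [f.val > 10]
9. n5.depth = 14  [f.val + 4]
10. n5.val = false  [f.val > 10]
11. n1.ok = false  [S.depth > 14]
12. n7.hot = "mm"  [terminal]
13. n0.key = true  [not B.ok]
14. n0.depth = 16  [16]
15. n0.val = true  [not B.ok]

true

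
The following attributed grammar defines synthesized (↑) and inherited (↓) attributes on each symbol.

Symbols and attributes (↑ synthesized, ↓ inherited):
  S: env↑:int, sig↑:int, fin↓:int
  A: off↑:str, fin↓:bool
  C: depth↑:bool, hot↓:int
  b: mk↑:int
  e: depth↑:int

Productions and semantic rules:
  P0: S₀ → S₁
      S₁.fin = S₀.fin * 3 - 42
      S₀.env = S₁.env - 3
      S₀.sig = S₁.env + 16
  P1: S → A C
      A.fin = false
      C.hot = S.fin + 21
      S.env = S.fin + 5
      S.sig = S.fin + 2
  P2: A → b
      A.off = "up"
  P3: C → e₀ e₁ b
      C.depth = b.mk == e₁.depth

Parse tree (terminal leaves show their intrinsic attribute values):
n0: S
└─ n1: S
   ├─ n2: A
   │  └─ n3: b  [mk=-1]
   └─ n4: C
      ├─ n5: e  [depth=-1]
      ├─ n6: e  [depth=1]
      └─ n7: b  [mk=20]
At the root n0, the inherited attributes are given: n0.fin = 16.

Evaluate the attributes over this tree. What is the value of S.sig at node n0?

27

1. n0.fin = 16  [given at root]
2. n1.fin = 6  [S₀.fin * 3 - 42]
3. n2.fin = false  [false]
4. n3.mk = -1  [terminal]
5. n2.off = "up"  ["up"]
6. n4.hot = 27  [S.fin + 21]
7. n5.depth = -1  [terminal]
8. n6.depth = 1  [terminal]
9. n7.mk = 20  [terminal]
10. n4.depth = false  [b.mk == e₁.depth]
11. n1.env = 11  [S.fin + 5]
12. n1.sig = 8  [S.fin + 2]
13. n0.env = 8  [S₁.env - 3]
14. n0.sig = 27  [S₁.env + 16]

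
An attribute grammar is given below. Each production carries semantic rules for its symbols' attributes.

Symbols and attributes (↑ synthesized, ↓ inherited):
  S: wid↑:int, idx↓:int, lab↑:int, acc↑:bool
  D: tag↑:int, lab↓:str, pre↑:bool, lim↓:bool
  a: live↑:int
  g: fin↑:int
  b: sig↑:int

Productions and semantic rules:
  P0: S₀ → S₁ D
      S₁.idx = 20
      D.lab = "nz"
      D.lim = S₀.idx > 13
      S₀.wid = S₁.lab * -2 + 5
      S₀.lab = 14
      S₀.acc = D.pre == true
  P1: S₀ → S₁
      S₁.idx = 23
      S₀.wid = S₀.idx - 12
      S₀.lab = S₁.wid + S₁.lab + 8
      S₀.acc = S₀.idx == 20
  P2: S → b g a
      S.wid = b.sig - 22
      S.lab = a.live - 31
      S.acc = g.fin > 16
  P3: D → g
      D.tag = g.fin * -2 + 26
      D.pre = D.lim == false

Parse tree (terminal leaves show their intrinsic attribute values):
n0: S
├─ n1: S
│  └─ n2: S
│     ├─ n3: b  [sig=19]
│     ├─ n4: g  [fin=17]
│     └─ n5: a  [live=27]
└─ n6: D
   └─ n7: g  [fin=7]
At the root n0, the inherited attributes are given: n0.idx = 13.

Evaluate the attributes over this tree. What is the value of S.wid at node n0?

1. n0.idx = 13  [given at root]
2. n1.idx = 20  [20]
3. n2.idx = 23  [23]
4. n3.sig = 19  [terminal]
5. n4.fin = 17  [terminal]
6. n5.live = 27  [terminal]
7. n2.wid = -3  [b.sig - 22]
8. n2.lab = -4  [a.live - 31]
9. n2.acc = true  [g.fin > 16]
10. n1.wid = 8  [S₀.idx - 12]
11. n1.lab = 1  [S₁.wid + S₁.lab + 8]
12. n1.acc = true  [S₀.idx == 20]
13. n6.lab = "nz"  ["nz"]
14. n6.lim = false  [S₀.idx > 13]
15. n7.fin = 7  [terminal]
16. n6.tag = 12  [g.fin * -2 + 26]
17. n6.pre = true  [D.lim == false]
18. n0.wid = 3  [S₁.lab * -2 + 5]
19. n0.lab = 14  [14]
20. n0.acc = true  [D.pre == true]

3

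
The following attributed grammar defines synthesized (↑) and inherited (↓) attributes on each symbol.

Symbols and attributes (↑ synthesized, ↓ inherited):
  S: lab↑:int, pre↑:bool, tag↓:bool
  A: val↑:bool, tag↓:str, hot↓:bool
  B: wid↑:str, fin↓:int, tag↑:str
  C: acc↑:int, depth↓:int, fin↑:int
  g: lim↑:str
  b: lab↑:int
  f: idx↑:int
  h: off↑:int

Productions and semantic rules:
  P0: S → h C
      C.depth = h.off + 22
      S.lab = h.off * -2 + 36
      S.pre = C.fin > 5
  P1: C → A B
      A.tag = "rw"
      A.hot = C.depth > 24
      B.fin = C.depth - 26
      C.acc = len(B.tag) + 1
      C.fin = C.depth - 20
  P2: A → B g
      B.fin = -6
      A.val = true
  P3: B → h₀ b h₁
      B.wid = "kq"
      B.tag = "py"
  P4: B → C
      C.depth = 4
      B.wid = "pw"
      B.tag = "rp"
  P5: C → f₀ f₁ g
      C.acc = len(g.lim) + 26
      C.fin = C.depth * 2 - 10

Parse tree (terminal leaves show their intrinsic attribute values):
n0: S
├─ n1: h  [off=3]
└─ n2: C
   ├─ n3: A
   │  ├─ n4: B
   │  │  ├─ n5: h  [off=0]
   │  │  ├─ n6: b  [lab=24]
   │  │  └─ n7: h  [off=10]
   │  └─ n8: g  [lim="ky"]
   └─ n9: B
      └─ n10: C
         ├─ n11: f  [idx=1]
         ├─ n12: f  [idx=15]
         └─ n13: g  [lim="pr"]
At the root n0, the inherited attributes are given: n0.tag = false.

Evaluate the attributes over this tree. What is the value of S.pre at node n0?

1. n0.tag = false  [given at root]
2. n1.off = 3  [terminal]
3. n2.depth = 25  [h.off + 22]
4. n3.tag = "rw"  ["rw"]
5. n3.hot = true  [C.depth > 24]
6. n4.fin = -6  [-6]
7. n5.off = 0  [terminal]
8. n6.lab = 24  [terminal]
9. n7.off = 10  [terminal]
10. n4.wid = "kq"  ["kq"]
11. n4.tag = "py"  ["py"]
12. n8.lim = "ky"  [terminal]
13. n3.val = true  [true]
14. n9.fin = -1  [C.depth - 26]
15. n10.depth = 4  [4]
16. n11.idx = 1  [terminal]
17. n12.idx = 15  [terminal]
18. n13.lim = "pr"  [terminal]
19. n10.acc = 28  [len(g.lim) + 26]
20. n10.fin = -2  [C.depth * 2 - 10]
21. n9.wid = "pw"  ["pw"]
22. n9.tag = "rp"  ["rp"]
23. n2.acc = 3  [len(B.tag) + 1]
24. n2.fin = 5  [C.depth - 20]
25. n0.lab = 30  [h.off * -2 + 36]
26. n0.pre = false  [C.fin > 5]

false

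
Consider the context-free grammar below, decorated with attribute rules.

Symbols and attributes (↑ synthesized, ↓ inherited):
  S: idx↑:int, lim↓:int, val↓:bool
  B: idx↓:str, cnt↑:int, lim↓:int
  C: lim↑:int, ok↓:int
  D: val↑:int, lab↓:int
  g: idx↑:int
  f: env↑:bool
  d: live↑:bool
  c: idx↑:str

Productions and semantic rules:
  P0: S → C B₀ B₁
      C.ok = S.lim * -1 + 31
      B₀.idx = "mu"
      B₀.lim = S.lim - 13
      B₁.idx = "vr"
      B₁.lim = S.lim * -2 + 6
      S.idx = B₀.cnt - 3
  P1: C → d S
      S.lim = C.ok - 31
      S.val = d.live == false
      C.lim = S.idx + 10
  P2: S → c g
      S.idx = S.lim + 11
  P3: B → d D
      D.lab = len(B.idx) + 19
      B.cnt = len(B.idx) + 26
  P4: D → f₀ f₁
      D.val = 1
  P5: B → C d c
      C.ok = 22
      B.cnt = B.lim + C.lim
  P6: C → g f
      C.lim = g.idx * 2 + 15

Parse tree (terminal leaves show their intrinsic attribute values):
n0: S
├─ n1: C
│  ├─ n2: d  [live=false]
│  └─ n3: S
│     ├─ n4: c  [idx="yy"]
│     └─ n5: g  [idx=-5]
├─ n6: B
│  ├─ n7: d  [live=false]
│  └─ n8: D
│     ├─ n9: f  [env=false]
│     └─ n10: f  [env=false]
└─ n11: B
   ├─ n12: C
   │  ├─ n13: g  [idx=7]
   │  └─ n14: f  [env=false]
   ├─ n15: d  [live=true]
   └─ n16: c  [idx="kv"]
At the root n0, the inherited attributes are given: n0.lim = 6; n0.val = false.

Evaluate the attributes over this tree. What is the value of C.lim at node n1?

15

1. n0.lim = 6  [given at root]
2. n0.val = false  [given at root]
3. n1.ok = 25  [S.lim * -1 + 31]
4. n2.live = false  [terminal]
5. n3.lim = -6  [C.ok - 31]
6. n3.val = true  [d.live == false]
7. n4.idx = "yy"  [terminal]
8. n5.idx = -5  [terminal]
9. n3.idx = 5  [S.lim + 11]
10. n1.lim = 15  [S.idx + 10]
11. n6.idx = "mu"  ["mu"]
12. n6.lim = -7  [S.lim - 13]
13. n7.live = false  [terminal]
14. n8.lab = 21  [len(B.idx) + 19]
15. n9.env = false  [terminal]
16. n10.env = false  [terminal]
17. n8.val = 1  [1]
18. n6.cnt = 28  [len(B.idx) + 26]
19. n11.idx = "vr"  ["vr"]
20. n11.lim = -6  [S.lim * -2 + 6]
21. n12.ok = 22  [22]
22. n13.idx = 7  [terminal]
23. n14.env = false  [terminal]
24. n12.lim = 29  [g.idx * 2 + 15]
25. n15.live = true  [terminal]
26. n16.idx = "kv"  [terminal]
27. n11.cnt = 23  [B.lim + C.lim]
28. n0.idx = 25  [B₀.cnt - 3]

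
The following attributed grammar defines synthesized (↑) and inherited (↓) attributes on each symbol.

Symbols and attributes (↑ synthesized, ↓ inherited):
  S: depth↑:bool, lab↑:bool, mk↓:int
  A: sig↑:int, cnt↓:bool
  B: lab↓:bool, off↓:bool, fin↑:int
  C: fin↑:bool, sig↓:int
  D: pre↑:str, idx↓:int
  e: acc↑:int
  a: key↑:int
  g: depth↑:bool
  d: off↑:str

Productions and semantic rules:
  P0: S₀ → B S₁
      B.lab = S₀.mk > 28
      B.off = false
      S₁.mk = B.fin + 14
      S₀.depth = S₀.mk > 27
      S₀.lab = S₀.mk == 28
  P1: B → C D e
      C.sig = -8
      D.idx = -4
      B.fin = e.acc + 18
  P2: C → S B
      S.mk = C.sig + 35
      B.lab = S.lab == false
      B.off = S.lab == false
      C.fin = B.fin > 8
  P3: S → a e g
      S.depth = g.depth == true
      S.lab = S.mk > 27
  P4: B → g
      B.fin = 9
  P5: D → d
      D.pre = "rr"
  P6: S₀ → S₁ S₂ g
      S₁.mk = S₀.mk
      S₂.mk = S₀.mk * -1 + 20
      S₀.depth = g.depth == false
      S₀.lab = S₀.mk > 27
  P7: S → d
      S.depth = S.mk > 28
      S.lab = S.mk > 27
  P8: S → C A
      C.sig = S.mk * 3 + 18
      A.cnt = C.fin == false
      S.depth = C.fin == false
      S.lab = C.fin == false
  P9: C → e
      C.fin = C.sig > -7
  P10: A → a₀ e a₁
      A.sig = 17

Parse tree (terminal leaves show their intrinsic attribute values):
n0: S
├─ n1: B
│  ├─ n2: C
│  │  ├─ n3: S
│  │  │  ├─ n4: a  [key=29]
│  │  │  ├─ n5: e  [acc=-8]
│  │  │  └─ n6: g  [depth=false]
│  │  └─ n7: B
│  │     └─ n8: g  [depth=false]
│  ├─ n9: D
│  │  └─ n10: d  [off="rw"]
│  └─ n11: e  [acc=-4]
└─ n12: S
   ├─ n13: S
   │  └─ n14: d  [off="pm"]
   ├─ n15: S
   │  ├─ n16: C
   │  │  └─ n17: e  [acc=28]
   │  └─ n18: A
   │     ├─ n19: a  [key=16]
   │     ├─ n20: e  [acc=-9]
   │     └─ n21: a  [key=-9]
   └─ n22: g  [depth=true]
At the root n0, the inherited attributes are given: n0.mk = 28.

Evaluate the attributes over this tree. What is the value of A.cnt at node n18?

1. n0.mk = 28  [given at root]
2. n1.lab = false  [S₀.mk > 28]
3. n1.off = false  [false]
4. n2.sig = -8  [-8]
5. n3.mk = 27  [C.sig + 35]
6. n4.key = 29  [terminal]
7. n5.acc = -8  [terminal]
8. n6.depth = false  [terminal]
9. n3.depth = false  [g.depth == true]
10. n3.lab = false  [S.mk > 27]
11. n7.lab = true  [S.lab == false]
12. n7.off = true  [S.lab == false]
13. n8.depth = false  [terminal]
14. n7.fin = 9  [9]
15. n2.fin = true  [B.fin > 8]
16. n9.idx = -4  [-4]
17. n10.off = "rw"  [terminal]
18. n9.pre = "rr"  ["rr"]
19. n11.acc = -4  [terminal]
20. n1.fin = 14  [e.acc + 18]
21. n12.mk = 28  [B.fin + 14]
22. n13.mk = 28  [S₀.mk]
23. n14.off = "pm"  [terminal]
24. n13.depth = false  [S.mk > 28]
25. n13.lab = true  [S.mk > 27]
26. n15.mk = -8  [S₀.mk * -1 + 20]
27. n16.sig = -6  [S.mk * 3 + 18]
28. n17.acc = 28  [terminal]
29. n16.fin = true  [C.sig > -7]
30. n18.cnt = false  [C.fin == false]
31. n19.key = 16  [terminal]
32. n20.acc = -9  [terminal]
33. n21.key = -9  [terminal]
34. n18.sig = 17  [17]
35. n15.depth = false  [C.fin == false]
36. n15.lab = false  [C.fin == false]
37. n22.depth = true  [terminal]
38. n12.depth = false  [g.depth == false]
39. n12.lab = true  [S₀.mk > 27]
40. n0.depth = true  [S₀.mk > 27]
41. n0.lab = true  [S₀.mk == 28]

false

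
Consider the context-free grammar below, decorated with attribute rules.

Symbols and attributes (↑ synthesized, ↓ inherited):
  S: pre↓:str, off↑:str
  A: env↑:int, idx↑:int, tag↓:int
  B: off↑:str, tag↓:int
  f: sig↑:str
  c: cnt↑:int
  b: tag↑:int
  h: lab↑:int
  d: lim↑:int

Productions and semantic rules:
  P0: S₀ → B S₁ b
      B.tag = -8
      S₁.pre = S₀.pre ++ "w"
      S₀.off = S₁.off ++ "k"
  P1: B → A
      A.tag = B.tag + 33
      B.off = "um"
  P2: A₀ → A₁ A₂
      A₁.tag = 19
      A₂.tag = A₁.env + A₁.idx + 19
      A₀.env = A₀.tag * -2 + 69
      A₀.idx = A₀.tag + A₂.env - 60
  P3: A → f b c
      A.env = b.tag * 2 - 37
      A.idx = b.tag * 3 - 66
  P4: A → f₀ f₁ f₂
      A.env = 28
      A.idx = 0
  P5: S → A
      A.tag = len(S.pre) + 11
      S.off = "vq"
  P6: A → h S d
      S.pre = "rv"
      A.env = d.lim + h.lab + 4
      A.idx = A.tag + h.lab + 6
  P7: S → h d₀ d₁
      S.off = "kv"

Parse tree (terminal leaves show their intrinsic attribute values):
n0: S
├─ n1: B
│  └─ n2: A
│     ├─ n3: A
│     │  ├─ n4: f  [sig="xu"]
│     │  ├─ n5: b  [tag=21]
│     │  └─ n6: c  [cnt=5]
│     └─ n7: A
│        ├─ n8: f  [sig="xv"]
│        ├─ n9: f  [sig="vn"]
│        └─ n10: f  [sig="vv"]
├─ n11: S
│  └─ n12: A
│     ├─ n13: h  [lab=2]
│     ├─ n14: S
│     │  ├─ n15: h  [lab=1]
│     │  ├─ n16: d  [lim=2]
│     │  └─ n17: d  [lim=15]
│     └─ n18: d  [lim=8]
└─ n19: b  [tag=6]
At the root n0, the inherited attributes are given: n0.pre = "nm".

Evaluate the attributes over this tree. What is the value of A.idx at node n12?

22

1. n0.pre = "nm"  [given at root]
2. n1.tag = -8  [-8]
3. n2.tag = 25  [B.tag + 33]
4. n3.tag = 19  [19]
5. n4.sig = "xu"  [terminal]
6. n5.tag = 21  [terminal]
7. n6.cnt = 5  [terminal]
8. n3.env = 5  [b.tag * 2 - 37]
9. n3.idx = -3  [b.tag * 3 - 66]
10. n7.tag = 21  [A₁.env + A₁.idx + 19]
11. n8.sig = "xv"  [terminal]
12. n9.sig = "vn"  [terminal]
13. n10.sig = "vv"  [terminal]
14. n7.env = 28  [28]
15. n7.idx = 0  [0]
16. n2.env = 19  [A₀.tag * -2 + 69]
17. n2.idx = -7  [A₀.tag + A₂.env - 60]
18. n1.off = "um"  ["um"]
19. n11.pre = "nmw"  [S₀.pre ++ "w"]
20. n12.tag = 14  [len(S.pre) + 11]
21. n13.lab = 2  [terminal]
22. n14.pre = "rv"  ["rv"]
23. n15.lab = 1  [terminal]
24. n16.lim = 2  [terminal]
25. n17.lim = 15  [terminal]
26. n14.off = "kv"  ["kv"]
27. n18.lim = 8  [terminal]
28. n12.env = 14  [d.lim + h.lab + 4]
29. n12.idx = 22  [A.tag + h.lab + 6]
30. n11.off = "vq"  ["vq"]
31. n19.tag = 6  [terminal]
32. n0.off = "vqk"  [S₁.off ++ "k"]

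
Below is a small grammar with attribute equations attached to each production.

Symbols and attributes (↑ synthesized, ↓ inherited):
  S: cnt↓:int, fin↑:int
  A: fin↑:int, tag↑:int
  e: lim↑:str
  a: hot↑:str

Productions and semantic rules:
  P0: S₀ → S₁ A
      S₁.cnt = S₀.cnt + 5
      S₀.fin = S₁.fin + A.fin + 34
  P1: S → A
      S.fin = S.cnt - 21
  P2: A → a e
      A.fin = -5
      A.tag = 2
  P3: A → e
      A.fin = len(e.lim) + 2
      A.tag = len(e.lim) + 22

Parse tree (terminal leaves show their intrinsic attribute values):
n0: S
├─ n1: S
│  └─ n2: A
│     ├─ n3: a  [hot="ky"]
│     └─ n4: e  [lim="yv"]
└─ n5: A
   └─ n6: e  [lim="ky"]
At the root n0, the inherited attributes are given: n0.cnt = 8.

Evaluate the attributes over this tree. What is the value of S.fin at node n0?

30

1. n0.cnt = 8  [given at root]
2. n1.cnt = 13  [S₀.cnt + 5]
3. n3.hot = "ky"  [terminal]
4. n4.lim = "yv"  [terminal]
5. n2.fin = -5  [-5]
6. n2.tag = 2  [2]
7. n1.fin = -8  [S.cnt - 21]
8. n6.lim = "ky"  [terminal]
9. n5.fin = 4  [len(e.lim) + 2]
10. n5.tag = 24  [len(e.lim) + 22]
11. n0.fin = 30  [S₁.fin + A.fin + 34]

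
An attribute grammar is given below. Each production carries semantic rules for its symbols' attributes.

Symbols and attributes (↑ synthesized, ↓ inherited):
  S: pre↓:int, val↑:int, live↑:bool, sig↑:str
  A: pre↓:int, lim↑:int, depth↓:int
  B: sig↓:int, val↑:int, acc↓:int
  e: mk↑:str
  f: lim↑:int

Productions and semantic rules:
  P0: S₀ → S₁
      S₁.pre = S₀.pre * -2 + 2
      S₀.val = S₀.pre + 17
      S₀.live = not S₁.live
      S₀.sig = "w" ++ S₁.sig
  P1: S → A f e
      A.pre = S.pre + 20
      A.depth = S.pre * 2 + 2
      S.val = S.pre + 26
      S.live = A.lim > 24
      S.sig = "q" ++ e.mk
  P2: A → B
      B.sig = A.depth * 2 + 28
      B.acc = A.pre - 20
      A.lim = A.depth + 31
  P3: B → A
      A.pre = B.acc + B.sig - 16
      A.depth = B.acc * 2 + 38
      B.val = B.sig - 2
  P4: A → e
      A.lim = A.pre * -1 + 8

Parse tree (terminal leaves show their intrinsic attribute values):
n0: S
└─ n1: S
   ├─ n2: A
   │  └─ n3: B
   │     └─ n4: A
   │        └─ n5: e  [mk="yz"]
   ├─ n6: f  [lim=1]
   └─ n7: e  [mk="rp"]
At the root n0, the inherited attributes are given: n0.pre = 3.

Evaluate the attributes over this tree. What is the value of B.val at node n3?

1. n0.pre = 3  [given at root]
2. n1.pre = -4  [S₀.pre * -2 + 2]
3. n2.pre = 16  [S.pre + 20]
4. n2.depth = -6  [S.pre * 2 + 2]
5. n3.sig = 16  [A.depth * 2 + 28]
6. n3.acc = -4  [A.pre - 20]
7. n4.pre = -4  [B.acc + B.sig - 16]
8. n4.depth = 30  [B.acc * 2 + 38]
9. n5.mk = "yz"  [terminal]
10. n4.lim = 12  [A.pre * -1 + 8]
11. n3.val = 14  [B.sig - 2]
12. n2.lim = 25  [A.depth + 31]
13. n6.lim = 1  [terminal]
14. n7.mk = "rp"  [terminal]
15. n1.val = 22  [S.pre + 26]
16. n1.live = true  [A.lim > 24]
17. n1.sig = "qrp"  ["q" ++ e.mk]
18. n0.val = 20  [S₀.pre + 17]
19. n0.live = false  [not S₁.live]
20. n0.sig = "wqrp"  ["w" ++ S₁.sig]

14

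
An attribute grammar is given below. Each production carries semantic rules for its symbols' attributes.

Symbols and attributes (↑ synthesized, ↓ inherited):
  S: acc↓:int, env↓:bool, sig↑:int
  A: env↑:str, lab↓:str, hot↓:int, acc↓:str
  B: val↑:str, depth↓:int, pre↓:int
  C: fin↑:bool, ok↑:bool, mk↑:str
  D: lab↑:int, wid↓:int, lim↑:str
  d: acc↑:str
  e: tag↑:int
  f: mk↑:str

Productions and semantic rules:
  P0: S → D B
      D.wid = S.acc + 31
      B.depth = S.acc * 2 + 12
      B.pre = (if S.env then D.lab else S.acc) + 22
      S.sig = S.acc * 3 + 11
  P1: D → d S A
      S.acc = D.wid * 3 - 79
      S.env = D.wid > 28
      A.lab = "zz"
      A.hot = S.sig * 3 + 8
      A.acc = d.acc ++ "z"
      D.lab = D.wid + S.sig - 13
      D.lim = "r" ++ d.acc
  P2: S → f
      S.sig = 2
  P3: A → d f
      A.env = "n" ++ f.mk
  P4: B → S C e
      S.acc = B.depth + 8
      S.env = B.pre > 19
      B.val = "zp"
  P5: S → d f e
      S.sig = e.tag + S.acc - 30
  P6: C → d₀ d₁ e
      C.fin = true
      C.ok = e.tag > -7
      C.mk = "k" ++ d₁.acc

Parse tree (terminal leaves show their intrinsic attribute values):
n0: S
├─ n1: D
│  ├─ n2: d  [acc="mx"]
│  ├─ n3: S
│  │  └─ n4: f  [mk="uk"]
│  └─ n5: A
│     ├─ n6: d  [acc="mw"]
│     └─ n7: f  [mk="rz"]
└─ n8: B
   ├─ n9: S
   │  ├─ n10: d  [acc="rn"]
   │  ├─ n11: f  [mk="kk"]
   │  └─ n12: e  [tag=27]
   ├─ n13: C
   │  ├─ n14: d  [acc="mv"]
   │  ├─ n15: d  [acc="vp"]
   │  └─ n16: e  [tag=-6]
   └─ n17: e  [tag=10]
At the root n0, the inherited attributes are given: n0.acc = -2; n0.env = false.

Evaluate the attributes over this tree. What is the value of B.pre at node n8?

20

1. n0.acc = -2  [given at root]
2. n0.env = false  [given at root]
3. n1.wid = 29  [S.acc + 31]
4. n2.acc = "mx"  [terminal]
5. n3.acc = 8  [D.wid * 3 - 79]
6. n3.env = true  [D.wid > 28]
7. n4.mk = "uk"  [terminal]
8. n3.sig = 2  [2]
9. n5.lab = "zz"  ["zz"]
10. n5.hot = 14  [S.sig * 3 + 8]
11. n5.acc = "mxz"  [d.acc ++ "z"]
12. n6.acc = "mw"  [terminal]
13. n7.mk = "rz"  [terminal]
14. n5.env = "nrz"  ["n" ++ f.mk]
15. n1.lab = 18  [D.wid + S.sig - 13]
16. n1.lim = "rmx"  ["r" ++ d.acc]
17. n8.depth = 8  [S.acc * 2 + 12]
18. n8.pre = 20  [(if S.env then D.lab else S.acc) + 22]
19. n9.acc = 16  [B.depth + 8]
20. n9.env = true  [B.pre > 19]
21. n10.acc = "rn"  [terminal]
22. n11.mk = "kk"  [terminal]
23. n12.tag = 27  [terminal]
24. n9.sig = 13  [e.tag + S.acc - 30]
25. n14.acc = "mv"  [terminal]
26. n15.acc = "vp"  [terminal]
27. n16.tag = -6  [terminal]
28. n13.fin = true  [true]
29. n13.ok = true  [e.tag > -7]
30. n13.mk = "kvp"  ["k" ++ d₁.acc]
31. n17.tag = 10  [terminal]
32. n8.val = "zp"  ["zp"]
33. n0.sig = 5  [S.acc * 3 + 11]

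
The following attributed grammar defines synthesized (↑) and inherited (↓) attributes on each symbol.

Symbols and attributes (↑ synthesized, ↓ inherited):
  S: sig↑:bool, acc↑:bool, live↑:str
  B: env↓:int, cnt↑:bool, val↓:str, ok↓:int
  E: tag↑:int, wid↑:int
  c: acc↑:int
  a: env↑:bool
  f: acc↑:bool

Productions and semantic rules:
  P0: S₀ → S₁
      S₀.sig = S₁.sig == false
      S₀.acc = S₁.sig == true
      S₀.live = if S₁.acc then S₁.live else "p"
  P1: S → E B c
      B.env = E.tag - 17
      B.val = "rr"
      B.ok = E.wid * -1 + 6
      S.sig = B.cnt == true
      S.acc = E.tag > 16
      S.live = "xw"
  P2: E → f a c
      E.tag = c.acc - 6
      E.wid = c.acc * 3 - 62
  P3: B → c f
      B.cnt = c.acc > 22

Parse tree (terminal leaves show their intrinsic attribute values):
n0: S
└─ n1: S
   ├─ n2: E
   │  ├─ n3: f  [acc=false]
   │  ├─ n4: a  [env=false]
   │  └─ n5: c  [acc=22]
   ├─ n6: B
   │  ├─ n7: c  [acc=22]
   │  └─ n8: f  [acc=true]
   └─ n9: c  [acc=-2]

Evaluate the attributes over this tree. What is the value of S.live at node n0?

1. n3.acc = false  [terminal]
2. n4.env = false  [terminal]
3. n5.acc = 22  [terminal]
4. n2.tag = 16  [c.acc - 6]
5. n2.wid = 4  [c.acc * 3 - 62]
6. n6.env = -1  [E.tag - 17]
7. n6.val = "rr"  ["rr"]
8. n6.ok = 2  [E.wid * -1 + 6]
9. n7.acc = 22  [terminal]
10. n8.acc = true  [terminal]
11. n6.cnt = false  [c.acc > 22]
12. n9.acc = -2  [terminal]
13. n1.sig = false  [B.cnt == true]
14. n1.acc = false  [E.tag > 16]
15. n1.live = "xw"  ["xw"]
16. n0.sig = true  [S₁.sig == false]
17. n0.acc = false  [S₁.sig == true]
18. n0.live = "p"  [if S₁.acc then S₁.live else "p"]

"p"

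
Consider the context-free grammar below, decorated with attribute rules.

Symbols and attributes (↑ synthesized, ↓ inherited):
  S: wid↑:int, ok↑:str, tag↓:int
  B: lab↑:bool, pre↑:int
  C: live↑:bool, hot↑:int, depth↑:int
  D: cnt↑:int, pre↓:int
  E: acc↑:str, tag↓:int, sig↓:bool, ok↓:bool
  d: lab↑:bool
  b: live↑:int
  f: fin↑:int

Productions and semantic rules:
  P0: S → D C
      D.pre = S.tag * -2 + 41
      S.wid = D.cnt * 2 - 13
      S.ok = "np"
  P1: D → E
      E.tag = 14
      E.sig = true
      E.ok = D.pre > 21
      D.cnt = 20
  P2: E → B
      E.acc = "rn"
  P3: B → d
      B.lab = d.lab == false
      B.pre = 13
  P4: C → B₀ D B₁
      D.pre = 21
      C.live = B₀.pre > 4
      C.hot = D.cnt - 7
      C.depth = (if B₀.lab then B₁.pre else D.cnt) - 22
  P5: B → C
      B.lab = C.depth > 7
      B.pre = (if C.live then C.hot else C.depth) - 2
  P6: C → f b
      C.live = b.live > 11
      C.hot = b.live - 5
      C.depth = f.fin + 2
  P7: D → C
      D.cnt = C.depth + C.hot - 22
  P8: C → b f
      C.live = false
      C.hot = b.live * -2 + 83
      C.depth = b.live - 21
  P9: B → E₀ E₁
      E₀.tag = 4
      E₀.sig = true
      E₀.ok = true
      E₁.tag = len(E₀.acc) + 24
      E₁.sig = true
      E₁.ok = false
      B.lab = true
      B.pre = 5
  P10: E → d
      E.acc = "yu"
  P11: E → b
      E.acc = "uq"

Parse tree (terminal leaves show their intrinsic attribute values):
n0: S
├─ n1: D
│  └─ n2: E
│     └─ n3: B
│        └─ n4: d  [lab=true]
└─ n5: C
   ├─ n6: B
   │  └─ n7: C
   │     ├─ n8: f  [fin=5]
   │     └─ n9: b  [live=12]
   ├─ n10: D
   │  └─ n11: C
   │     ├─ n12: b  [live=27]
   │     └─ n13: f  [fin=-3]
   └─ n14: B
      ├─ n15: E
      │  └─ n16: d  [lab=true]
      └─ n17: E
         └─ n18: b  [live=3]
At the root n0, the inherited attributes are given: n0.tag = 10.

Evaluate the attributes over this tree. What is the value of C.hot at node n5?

1. n0.tag = 10  [given at root]
2. n1.pre = 21  [S.tag * -2 + 41]
3. n2.tag = 14  [14]
4. n2.sig = true  [true]
5. n2.ok = false  [D.pre > 21]
6. n4.lab = true  [terminal]
7. n3.lab = false  [d.lab == false]
8. n3.pre = 13  [13]
9. n2.acc = "rn"  ["rn"]
10. n1.cnt = 20  [20]
11. n8.fin = 5  [terminal]
12. n9.live = 12  [terminal]
13. n7.live = true  [b.live > 11]
14. n7.hot = 7  [b.live - 5]
15. n7.depth = 7  [f.fin + 2]
16. n6.lab = false  [C.depth > 7]
17. n6.pre = 5  [(if C.live then C.hot else C.depth) - 2]
18. n10.pre = 21  [21]
19. n12.live = 27  [terminal]
20. n13.fin = -3  [terminal]
21. n11.live = false  [false]
22. n11.hot = 29  [b.live * -2 + 83]
23. n11.depth = 6  [b.live - 21]
24. n10.cnt = 13  [C.depth + C.hot - 22]
25. n15.tag = 4  [4]
26. n15.sig = true  [true]
27. n15.ok = true  [true]
28. n16.lab = true  [terminal]
29. n15.acc = "yu"  ["yu"]
30. n17.tag = 26  [len(E₀.acc) + 24]
31. n17.sig = true  [true]
32. n17.ok = false  [false]
33. n18.live = 3  [terminal]
34. n17.acc = "uq"  ["uq"]
35. n14.lab = true  [true]
36. n14.pre = 5  [5]
37. n5.live = true  [B₀.pre > 4]
38. n5.hot = 6  [D.cnt - 7]
39. n5.depth = -9  [(if B₀.lab then B₁.pre else D.cnt) - 22]
40. n0.wid = 27  [D.cnt * 2 - 13]
41. n0.ok = "np"  ["np"]

6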